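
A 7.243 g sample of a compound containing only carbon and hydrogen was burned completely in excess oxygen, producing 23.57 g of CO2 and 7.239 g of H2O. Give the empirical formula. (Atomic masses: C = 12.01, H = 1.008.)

C2H3

mol C = 23.57 / 44.01 = 0.5356; mass C = 0.5356 × 12.01 = 6.432 g
mol H = 2 × (7.239 / 18.02) = 0.8034; mass H = 0.8034 × 1.008 = 0.8099 g
Divide by the smallest (0.5356 mol C): C 1.000, H 1.500
Scaling by 2: C 2.00, H 3.00 → C2H3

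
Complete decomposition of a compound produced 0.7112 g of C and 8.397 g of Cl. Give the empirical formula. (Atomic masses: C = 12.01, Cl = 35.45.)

CCl4

Moles — C: 0.7112 / 12.01 = 0.05922 mol; Cl: 8.397 / 35.45 = 0.2369 mol
Ratios (÷ 0.05922): C 1.000, Cl 4.000
→ CCl4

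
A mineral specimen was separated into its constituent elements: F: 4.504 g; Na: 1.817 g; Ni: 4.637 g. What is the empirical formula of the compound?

F3NaNi

Moles — F: 4.504 / 19.00 = 0.2371 mol; Na: 1.817 / 22.99 = 0.07903 mol; Ni: 4.637 / 58.69 = 0.07901 mol
Ratios (÷ 0.07901): F 3.000, Na 1.000, Ni 1.000
→ F3NaNi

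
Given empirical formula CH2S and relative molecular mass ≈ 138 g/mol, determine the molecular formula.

C3H6S3

Empirical-formula mass = 46.10 g/mol
n = 138 / 46.10 = 2.99 ≈ 3
Molecular formula = (CH2S)3 = C3H6S3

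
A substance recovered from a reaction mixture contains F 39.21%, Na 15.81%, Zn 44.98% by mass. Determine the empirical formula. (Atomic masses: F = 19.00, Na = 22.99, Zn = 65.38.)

F3NaZn

Assume 100 g: 39.21 g F, 15.81 g Na, 44.98 g Zn.
n(F) = 39.21/19.00 = 2.064, n(Na) = 15.81/22.99 = 0.6877, n(Zn) = 44.98/65.38 = 0.688
Divide by the smallest (0.6877 mol Na): F 3.001, Na 1.000, Zn 1.000
→ F3NaZn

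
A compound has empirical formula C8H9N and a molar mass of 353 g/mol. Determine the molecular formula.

Empirical-formula mass = 119.16 g/mol
n = 353 / 119.16 = 2.96 ≈ 3
Molecular formula = (C8H9N)3 = C24H27N3

C24H27N3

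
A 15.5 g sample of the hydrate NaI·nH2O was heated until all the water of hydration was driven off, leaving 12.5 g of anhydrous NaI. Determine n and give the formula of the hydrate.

Mass of water lost = 15.5 − 12.5 = 3 g → 3 / 18.02 = 0.1665 mol H2O
Molar mass of NaI = 149.89 g/mol → mol NaI = 12.5 / 149.89 = 0.08339
n = 0.1665 / 0.08339 = 2.00 ≈ 2 → NaI·2H2O

NaI·2H2O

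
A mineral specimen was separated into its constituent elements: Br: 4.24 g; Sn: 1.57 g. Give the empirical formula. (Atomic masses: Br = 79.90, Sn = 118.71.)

n(Br) = 4.24/79.90 = 0.05307, n(Sn) = 1.57/118.71 = 0.01323
Divide by the smallest (0.01323 mol Sn): Br 4.012, Sn 1.000
Ratio ≈ 4:1, so the empirical formula is Br4Sn

Br4Sn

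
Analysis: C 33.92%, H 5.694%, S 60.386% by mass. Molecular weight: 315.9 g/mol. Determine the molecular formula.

Assume 100 g: 33.92 g C, 5.694 g H, 60.386 g S.
Moles — C: 33.92 / 12.01 = 2.824 mol; H: 5.694 / 1.008 = 5.649 mol; S: 60.386 / 32.07 = 1.883 mol
Ratios (÷ 1.883): C 1.500, H 3.000, S 1.000
Scaling by 2: C 3.00, H 6.00, S 2.00 → C3H6S2
Empirical-formula mass = 106.22 g/mol
n = 315.9 / 106.22 = 2.97 ≈ 3
Molecular formula = (C3H6S2)×3 = C9H18S6

C9H18S6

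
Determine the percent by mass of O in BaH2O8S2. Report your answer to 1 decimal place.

38.6%

Molar mass = 1(137.33) + 2(1.008) + 8(16.00) + 2(32.07) = 331.486 g/mol
Mass of O per mole = 8 × 16.00 = 128.000 g
% O = 128.000 / 331.486 × 100 = 38.6%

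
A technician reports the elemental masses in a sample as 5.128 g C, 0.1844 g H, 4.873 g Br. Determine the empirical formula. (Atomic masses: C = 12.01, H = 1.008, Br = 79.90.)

C7H3Br

Moles — C: 5.128 / 12.01 = 0.427 mol; H: 0.1844 / 1.008 = 0.1829 mol; Br: 4.873 / 79.90 = 0.06099 mol
Ratios (÷ 0.06099): C 7.001, H 3.000, Br 1.000
Ratio ≈ 7:3:1, so the empirical formula is C7H3Br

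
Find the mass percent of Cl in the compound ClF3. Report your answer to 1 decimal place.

Molar mass = 1(35.45) + 3(19.00) = 92.450 g/mol
Mass of Cl per mole = 1 × 35.45 = 35.450 g
% Cl = 35.450 / 92.450 × 100 = 38.3%

38.3%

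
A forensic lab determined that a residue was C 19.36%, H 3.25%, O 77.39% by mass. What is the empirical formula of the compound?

CH2O3

Assume 100 g: 19.36 g C, 3.25 g H, 77.39 g O.
Moles — C: 19.36 / 12.01 = 1.612 mol; H: 3.25 / 1.008 = 3.224 mol; O: 77.39 / 16.00 = 4.837 mol
Ratios (÷ 1.612): C 1.000, H 2.000, O 3.001
→ CH2O3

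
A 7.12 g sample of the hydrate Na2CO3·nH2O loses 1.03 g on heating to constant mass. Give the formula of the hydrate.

Na2CO3·H2O

Mass of anhydrous Na2CO3 = 7.12 − 1.03 = 6.09 g
mol H2O = 1.03 / 18.02 = 0.05716
Molar mass of Na2CO3 = 105.99 g/mol → mol Na2CO3 = 6.09 / 105.99 = 0.05746
n = 0.05716 / 0.05746 = 0.99 ≈ 1 → Na2CO3·H2O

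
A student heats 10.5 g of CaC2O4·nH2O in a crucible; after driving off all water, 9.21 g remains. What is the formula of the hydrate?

Mass of water lost = 10.5 − 9.21 = 1.29 g → 1.29 / 18.02 = 0.07159 mol H2O
Molar mass of CaC2O4 = 128.10 g/mol → mol CaC2O4 = 9.21 / 128.10 = 0.0719
n = 0.07159 / 0.0719 = 1.00 ≈ 1 → CaC2O4·H2O

CaC2O4·H2O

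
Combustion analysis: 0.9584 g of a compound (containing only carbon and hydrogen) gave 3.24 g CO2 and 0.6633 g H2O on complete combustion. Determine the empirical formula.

mol C = 3.24 / 44.01 = 0.07362; mass C = 0.07362 × 12.01 = 0.8842 g
mol H = 2 × (0.6633 / 18.02) = 0.07362; mass H = 0.07362 × 1.008 = 0.07421 g
Ratios (÷ 0.07362): C 1.000, H 1.000
→ CH

CH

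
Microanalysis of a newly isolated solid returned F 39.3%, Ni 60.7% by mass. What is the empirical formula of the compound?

Assume 100 g: 39.3 g F, 60.7 g Ni.
F: 39.3 g ÷ 19.00 g/mol = 2.068 mol
Ni: 60.7 g ÷ 58.69 g/mol = 1.034 mol
Divide by the smallest (1.034 mol Ni): F 2.000, Ni 1.000
≈ 2:1 → F2Ni

F2Ni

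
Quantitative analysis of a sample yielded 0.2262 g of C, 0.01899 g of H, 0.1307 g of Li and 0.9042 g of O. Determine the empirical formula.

n(C) = 0.2262/12.01 = 0.01883, n(H) = 0.01899/1.008 = 0.01884, n(Li) = 0.1307/6.94 = 0.01883, n(O) = 0.9042/16.00 = 0.05651
Smallest is Li at 0.01883 mol; normalising gives C 1.000, H 1.000, Li 1.000, O 3.001
Ratio ≈ 1:1:1:3, so the empirical formula is CHLiO3

CHLiO3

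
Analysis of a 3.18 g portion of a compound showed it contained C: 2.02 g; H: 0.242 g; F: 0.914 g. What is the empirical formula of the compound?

C7H10F2

Moles — C: 2.02 / 12.01 = 0.1682 mol; H: 0.242 / 1.008 = 0.2401 mol; F: 0.914 / 19.00 = 0.04811 mol
Ratios (÷ 0.04811): C 3.496, H 4.991, F 1.000
Multiply by 2: C 6.99, H 9.98, F 2.00 → C7H10F2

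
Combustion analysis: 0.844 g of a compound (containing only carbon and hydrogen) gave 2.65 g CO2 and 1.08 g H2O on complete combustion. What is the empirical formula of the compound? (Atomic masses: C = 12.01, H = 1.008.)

mol C = 2.65 / 44.01 = 0.06021; mass C = 0.06021 × 12.01 = 0.7232 g
mol H = 2 × (1.08 / 18.02) = 0.1199; mass H = 0.1199 × 1.008 = 0.1208 g
Ratios (÷ 0.06021): C 1.000, H 1.991
→ CH2

CH2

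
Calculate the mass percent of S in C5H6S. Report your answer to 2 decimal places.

Molar mass = 5(12.01) + 6(1.008) + 1(32.07) = 98.168 g/mol
Mass of S per mole = 1 × 32.07 = 32.070 g
% S = 32.070 / 98.168 × 100 = 32.67%

32.67%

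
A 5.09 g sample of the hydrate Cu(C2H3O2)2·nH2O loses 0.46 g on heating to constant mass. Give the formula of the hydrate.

Cu(C2H3O2)2·H2O

Mass of anhydrous Cu(C2H3O2)2 = 5.09 − 0.46 = 4.63 g
mol H2O = 0.46 / 18.02 = 0.02553
Molar mass of Cu(C2H3O2)2 = 181.64 g/mol → mol Cu(C2H3O2)2 = 4.63 / 181.64 = 0.02549
n = 0.02553 / 0.02549 = 1.00 ≈ 1 → Cu(C2H3O2)2·H2O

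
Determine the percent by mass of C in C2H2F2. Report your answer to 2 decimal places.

Molar mass = 2(12.01) + 2(1.008) + 2(19.00) = 64.036 g/mol
Mass of C per mole = 2 × 12.01 = 24.020 g
% C = 24.020 / 64.036 × 100 = 37.51%

37.51%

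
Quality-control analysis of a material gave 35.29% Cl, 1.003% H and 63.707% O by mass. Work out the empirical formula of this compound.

Assume 100 g: 35.29 g Cl, 1.003 g H, 63.707 g O.
Moles — Cl: 35.29 / 35.45 = 0.9955 mol; H: 1.003 / 1.008 = 0.995 mol; O: 63.707 / 16.00 = 3.982 mol
Smallest is H at 0.995 mol; normalising gives Cl 1.000, H 1.000, O 4.002
→ ClHO4

ClHO4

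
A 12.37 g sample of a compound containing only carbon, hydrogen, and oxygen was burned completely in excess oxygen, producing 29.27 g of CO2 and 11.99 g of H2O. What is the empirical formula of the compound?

mol C = 29.27 / 44.01 = 0.6651; mass C = 0.6651 × 12.01 = 7.988 g
mol H = 2 × (11.99 / 18.02) = 1.331; mass H = 1.331 × 1.008 = 1.341 g
mass O = 12.37 − (9.329) = 3.041 g → mol O = 0.1901
Ratios (÷ 0.1901): C 3.499, H 7.002, O 1.000
×2: C 7.00, H 14.00, O 2.00 → C7H14O2

C7H14O2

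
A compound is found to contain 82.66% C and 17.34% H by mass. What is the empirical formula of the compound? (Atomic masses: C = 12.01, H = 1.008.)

Assume 100 g: 82.66 g C, 17.34 g H.
n(C) = 82.66/12.01 = 6.883, n(H) = 17.34/1.008 = 17.2
Smallest is C at 6.883 mol; normalising gives C 1.000, H 2.499
Multiply by 2: C 2.00, H 5.00 → C2H5

C2H5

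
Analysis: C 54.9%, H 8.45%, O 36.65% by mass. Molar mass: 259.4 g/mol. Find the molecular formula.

C12H22O6

Assume 100 g: 54.9 g C, 8.45 g H, 36.65 g O.
Moles — C: 54.9 / 12.01 = 4.571 mol; H: 8.45 / 1.008 = 8.383 mol; O: 36.65 / 16.00 = 2.291 mol
Divide by the smallest (2.291 mol O): C 1.996, H 3.660, O 1.000
Multiply by 3: C 5.99, H 10.98, O 3.00 → C6H11O3
Empirical-formula mass = 131.15 g/mol
n = 259.4 / 131.15 = 1.98 ≈ 2
Molecular formula = (C6H11O3)×2 = C12H22O6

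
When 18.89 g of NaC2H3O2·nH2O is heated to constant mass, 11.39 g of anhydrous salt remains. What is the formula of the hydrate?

NaC2H3O2·3H2O

Mass of water lost = 18.89 − 11.39 = 7.5 g → 7.5 / 18.02 = 0.4162 mol H2O
Molar mass of NaC2H3O2 = 82.03 g/mol → mol NaC2H3O2 = 11.39 / 82.03 = 0.1388
n = 0.4162 / 0.1388 = 3.00 ≈ 3 → NaC2H3O2·3H2O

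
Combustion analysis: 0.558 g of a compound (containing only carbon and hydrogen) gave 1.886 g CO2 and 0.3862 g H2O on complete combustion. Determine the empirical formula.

CH

mol C = 1.886 / 44.01 = 0.04285; mass C = 0.04285 × 12.01 = 0.5147 g
mol H = 2 × (0.3862 / 18.02) = 0.04286; mass H = 0.04286 × 1.008 = 0.04321 g
Ratios (÷ 0.04285): C 1.000, H 1.000
≈ 1:1 → CH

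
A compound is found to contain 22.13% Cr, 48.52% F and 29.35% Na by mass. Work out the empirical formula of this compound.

Assume 100 g: 22.13 g Cr, 48.52 g F, 29.35 g Na.
Moles — Cr: 22.13 / 52.00 = 0.4256 mol; F: 48.52 / 19.00 = 2.554 mol; Na: 29.35 / 22.99 = 1.277 mol
Smallest is Cr at 0.4256 mol; normalising gives Cr 1.000, F 6.001, Na 3.000
Ratio ≈ 1:6:3, so the empirical formula is CrF6Na3

CrF6Na3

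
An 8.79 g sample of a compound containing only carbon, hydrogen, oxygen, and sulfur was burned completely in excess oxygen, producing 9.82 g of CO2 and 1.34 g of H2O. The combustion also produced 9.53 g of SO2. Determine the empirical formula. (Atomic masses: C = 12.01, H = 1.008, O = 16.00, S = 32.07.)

mol C = 9.82 / 44.01 = 0.2231; mass C = 0.2231 × 12.01 = 2.680 g
mol H = 2 × (1.34 / 18.02) = 0.1487; mass H = 0.1487 × 1.008 = 0.1499 g
mol S = 9.53 / 64.07 = 0.1487; mass S = 4.770 g
mass O = 8.79 − (7.600) = 1.190 g → mol O = 0.07438
Divide by the smallest (0.07438 mol O): C 3.000, H 2.000, O 1.000, S 2.000
Ratio ≈ 3:2:1:2, so the empirical formula is C3H2OS2

C3H2OS2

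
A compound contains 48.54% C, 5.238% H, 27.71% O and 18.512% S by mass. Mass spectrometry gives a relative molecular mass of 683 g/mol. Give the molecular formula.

Assume 100 g: 48.54 g C, 5.238 g H, 27.71 g O, 18.512 g S.
Moles — C: 48.54 / 12.01 = 4.042 mol; H: 5.238 / 1.008 = 5.196 mol; O: 27.71 / 16.00 = 1.732 mol; S: 18.512 / 32.07 = 0.5772 mol
Ratios (÷ 0.5772): C 7.002, H 9.002, O 3.000, S 1.000
Ratio ≈ 7:9:3:1, so the empirical formula is C7H9O3S
Empirical-formula mass = 173.21 g/mol
n = 683 / 173.21 = 3.94 ≈ 4
Molecular formula = (C7H9O3S)×4 = C28H36O12S4

C28H36O12S4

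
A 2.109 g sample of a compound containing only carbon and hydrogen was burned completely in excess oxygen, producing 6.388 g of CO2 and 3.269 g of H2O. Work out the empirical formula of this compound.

C2H5

mol C = 6.388 / 44.01 = 0.1451; mass C = 0.1451 × 12.01 = 1.743 g
mol H = 2 × (3.269 / 18.02) = 0.3628; mass H = 0.3628 × 1.008 = 0.3657 g
Divide by the smallest (0.1451 mol C): C 1.000, H 2.500
Scaling by 2: C 2.00, H 5.00 → C2H5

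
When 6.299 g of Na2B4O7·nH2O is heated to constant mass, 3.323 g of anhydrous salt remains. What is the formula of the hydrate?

Mass of water lost = 6.299 − 3.323 = 2.976 g → 2.976 / 18.02 = 0.1651 mol H2O
Molar mass of Na2B4O7 = 201.22 g/mol → mol Na2B4O7 = 3.323 / 201.22 = 0.01651
n = 0.1651 / 0.01651 = 10.00 ≈ 10 → Na2B4O7·10H2O

Na2B4O7·10H2O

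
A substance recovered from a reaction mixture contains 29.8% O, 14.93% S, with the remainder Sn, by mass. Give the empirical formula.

O4SSn

Assume 100 g: 29.8 g O, 14.93 g S, 55.27 g Sn.
Moles — O: 29.8 / 16.00 = 1.863 mol; S: 14.93 / 32.07 = 0.4655 mol; Sn: 55.27 / 118.71 = 0.4656 mol
Divide by the smallest (0.4655 mol S): O 4.001, S 1.000, Sn 1.000
Ratio ≈ 4:1:1, so the empirical formula is O4SSn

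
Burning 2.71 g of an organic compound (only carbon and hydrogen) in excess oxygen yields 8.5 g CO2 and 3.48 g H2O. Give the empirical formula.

mol C = 8.5 / 44.01 = 0.1931; mass C = 0.1931 × 12.01 = 2.320 g
mol H = 2 × (3.48 / 18.02) = 0.3862; mass H = 0.3862 × 1.008 = 0.3893 g
Divide by the smallest (0.1931 mol C): C 1.000, H 2.000
→ CH2

CH2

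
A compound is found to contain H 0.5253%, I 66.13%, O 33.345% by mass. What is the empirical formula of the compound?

Assume 100 g: 0.5253 g H, 66.13 g I, 33.345 g O.
Moles — H: 0.5253 / 1.008 = 0.5211 mol; I: 66.13 / 126.90 = 0.5211 mol; O: 33.345 / 16.00 = 2.084 mol
Smallest is I at 0.5211 mol; normalising gives H 1.000, I 1.000, O 3.999
→ HIO4

HIO4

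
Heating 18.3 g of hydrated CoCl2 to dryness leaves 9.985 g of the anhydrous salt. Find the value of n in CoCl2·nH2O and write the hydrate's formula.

Mass of water lost = 18.3 − 9.985 = 8.315 g → 8.315 / 18.02 = 0.4614 mol H2O
Molar mass of CoCl2 = 129.83 g/mol → mol CoCl2 = 9.985 / 129.83 = 0.07691
n = 0.4614 / 0.07691 = 6.00 ≈ 6 → CoCl2·6H2O

CoCl2·6H2O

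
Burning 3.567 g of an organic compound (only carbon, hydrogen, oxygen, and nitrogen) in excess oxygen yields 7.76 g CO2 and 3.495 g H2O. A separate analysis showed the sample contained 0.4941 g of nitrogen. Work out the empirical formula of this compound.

mol C = 7.76 / 44.01 = 0.1763; mass C = 0.1763 × 12.01 = 2.118 g
mol H = 2 × (3.495 / 18.02) = 0.3879; mass H = 0.3879 × 1.008 = 0.3910 g
mol N = 0.4941 / 14.01 = 0.03527
mass O = 3.567 − (3.003) = 0.5642 g → mol O = 0.03527
Ratios (÷ 0.03527): C 5.000, H 10.999, N 1.000, O 1.000
Ratio ≈ 5:11:1:1, so the empirical formula is C5H11NO

C5H11NO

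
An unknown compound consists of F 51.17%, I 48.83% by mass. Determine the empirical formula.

F7I

Assume 100 g: 51.17 g F, 48.83 g I.
n(F) = 51.17/19.00 = 2.693, n(I) = 48.83/126.90 = 0.3848
Smallest is I at 0.3848 mol; normalising gives F 6.999, I 1.000
→ F7I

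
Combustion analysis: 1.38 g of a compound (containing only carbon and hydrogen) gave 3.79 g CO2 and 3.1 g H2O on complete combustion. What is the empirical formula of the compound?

mol C = 3.79 / 44.01 = 0.08612; mass C = 0.08612 × 12.01 = 1.034 g
mol H = 2 × (3.1 / 18.02) = 0.3441; mass H = 0.3441 × 1.008 = 0.3468 g
Divide by the smallest (0.08612 mol C): C 1.000, H 3.995
≈ 1:4 → CH4

CH4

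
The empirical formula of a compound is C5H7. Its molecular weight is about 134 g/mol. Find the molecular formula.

Empirical-formula mass = 67.11 g/mol
n = 134 / 67.11 = 2.00 ≈ 2
Molecular formula = (C5H7)2 = C10H14

C10H14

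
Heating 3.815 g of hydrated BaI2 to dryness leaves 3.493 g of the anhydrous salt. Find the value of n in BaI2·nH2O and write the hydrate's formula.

BaI2·2H2O

Mass of water lost = 3.815 − 3.493 = 0.322 g → 0.322 / 18.02 = 0.01787 mol H2O
Molar mass of BaI2 = 391.13 g/mol → mol BaI2 = 3.493 / 391.13 = 0.008931
n = 0.01787 / 0.008931 = 2.00 ≈ 2 → BaI2·2H2O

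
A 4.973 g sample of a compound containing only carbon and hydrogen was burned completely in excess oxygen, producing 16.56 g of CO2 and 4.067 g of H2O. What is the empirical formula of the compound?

mol C = 16.56 / 44.01 = 0.3763; mass C = 0.3763 × 12.01 = 4.519 g
mol H = 2 × (4.067 / 18.02) = 0.4514; mass H = 0.4514 × 1.008 = 0.4550 g
Ratios (÷ 0.3763): C 1.000, H 1.200
Multiply by 5: C 5.00, H 6.00 → C5H6

C5H6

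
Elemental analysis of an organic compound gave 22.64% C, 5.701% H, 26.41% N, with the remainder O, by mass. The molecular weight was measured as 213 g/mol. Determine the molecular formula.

C4H12N4O6

Assume 100 g: 22.64 g C, 5.701 g H, 26.41 g N, 45.249 g O.
C: 22.64 g ÷ 12.01 g/mol = 1.885 mol
H: 5.701 g ÷ 1.008 g/mol = 5.656 mol
N: 26.41 g ÷ 14.01 g/mol = 1.885 mol
O: 45.249 g ÷ 16.00 g/mol = 2.828 mol
Ratios (÷ 1.885): C 1.000, H 3.000, N 1.000, O 1.500
Scaling by 2: C 2.00, H 6.00, N 2.00, O 3.00 → C2H6N2O3
Empirical-formula mass = 106.09 g/mol
n = 213 / 106.09 = 2.01 ≈ 2
Molecular formula = (C2H6N2O3)×2 = C4H12N4O6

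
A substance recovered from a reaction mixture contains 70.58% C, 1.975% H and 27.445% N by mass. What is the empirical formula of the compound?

Assume 100 g: 70.58 g C, 1.975 g H, 27.445 g N.
n(C) = 70.58/12.01 = 5.877, n(H) = 1.975/1.008 = 1.959, n(N) = 27.445/14.01 = 1.959
Smallest is N at 1.959 mol; normalising gives C 3.000, H 1.000, N 1.000
→ C3HN

C3HN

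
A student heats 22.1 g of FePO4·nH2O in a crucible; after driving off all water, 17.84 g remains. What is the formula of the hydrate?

Mass of water lost = 22.1 − 17.84 = 4.26 g → 4.26 / 18.02 = 0.2364 mol H2O
Molar mass of FePO4 = 150.82 g/mol → mol FePO4 = 17.84 / 150.82 = 0.1183
n = 0.2364 / 0.1183 = 2.00 ≈ 2 → FePO4·2H2O

FePO4·2H2O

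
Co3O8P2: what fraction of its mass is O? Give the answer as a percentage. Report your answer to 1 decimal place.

34.9%

Molar mass = 3(58.93) + 8(16.00) + 2(30.97) = 366.730 g/mol
Mass of O per mole = 8 × 16.00 = 128.000 g
% O = 128.000 / 366.730 × 100 = 34.9%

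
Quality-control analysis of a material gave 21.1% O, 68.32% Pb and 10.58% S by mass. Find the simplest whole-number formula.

O4PbS

Assume 100 g: 21.1 g O, 68.32 g Pb, 10.58 g S.
O: 21.1 g ÷ 16.00 g/mol = 1.319 mol
Pb: 68.32 g ÷ 207.2 g/mol = 0.3297 mol
S: 10.58 g ÷ 32.07 g/mol = 0.3299 mol
Divide by the smallest (0.3297 mol Pb): O 3.999, Pb 1.000, S 1.001
≈ 4:1:1 → O4PbS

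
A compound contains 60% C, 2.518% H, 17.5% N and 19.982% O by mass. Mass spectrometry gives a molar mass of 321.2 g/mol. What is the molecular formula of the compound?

C16H8N4O4

Assume 100 g: 60 g C, 2.518 g H, 17.5 g N, 19.982 g O.
n(C) = 60/12.01 = 4.996, n(H) = 2.518/1.008 = 2.498, n(N) = 17.5/14.01 = 1.249, n(O) = 19.982/16.00 = 1.249
Divide by the smallest (1.249 mol O): C 4.000, H 2.000, N 1.000, O 1.000
≈ 4:2:1:1 → C4H2NO
Empirical-formula mass = 80.07 g/mol
n = 321.2 / 80.07 = 4.01 ≈ 4
Molecular formula = (C4H2NO)×4 = C16H8N4O4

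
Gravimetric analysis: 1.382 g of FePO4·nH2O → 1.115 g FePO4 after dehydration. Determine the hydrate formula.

FePO4·2H2O

Mass of water lost = 1.382 − 1.115 = 0.267 g → 0.267 / 18.02 = 0.01482 mol H2O
Molar mass of FePO4 = 150.82 g/mol → mol FePO4 = 1.115 / 150.82 = 0.007393
n = 0.01482 / 0.007393 = 2.00 ≈ 2 → FePO4·2H2O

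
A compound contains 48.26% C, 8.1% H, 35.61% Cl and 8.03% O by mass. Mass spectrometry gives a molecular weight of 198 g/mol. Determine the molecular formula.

Assume 100 g: 48.26 g C, 8.1 g H, 35.61 g Cl, 8.03 g O.
C: 48.26 g ÷ 12.01 g/mol = 4.018 mol
H: 8.1 g ÷ 1.008 g/mol = 8.036 mol
Cl: 35.61 g ÷ 35.45 g/mol = 1.005 mol
O: 8.03 g ÷ 16.00 g/mol = 0.5019 mol
Divide by the smallest (0.5019 mol O): C 8.007, H 16.011, Cl 2.002, O 1.000
≈ 8:16:2:1 → C8H16Cl2O
Empirical-formula mass = 199.11 g/mol
n = 198 / 199.11 = 0.99 ≈ 1
Molecular formula = empirical formula = C8H16Cl2O

C8H16Cl2O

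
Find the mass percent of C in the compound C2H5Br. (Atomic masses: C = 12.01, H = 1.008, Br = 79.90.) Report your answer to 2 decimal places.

Molar mass = 2(12.01) + 5(1.008) + 1(79.90) = 108.960 g/mol
Mass of C per mole = 2 × 12.01 = 24.020 g
% C = 24.020 / 108.960 × 100 = 22.04%

22.04%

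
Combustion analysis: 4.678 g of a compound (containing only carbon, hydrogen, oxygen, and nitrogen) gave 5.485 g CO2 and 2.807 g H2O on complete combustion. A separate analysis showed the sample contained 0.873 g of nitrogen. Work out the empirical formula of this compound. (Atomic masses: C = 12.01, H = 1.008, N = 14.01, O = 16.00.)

mol C = 5.485 / 44.01 = 0.1246; mass C = 0.1246 × 12.01 = 1.497 g
mol H = 2 × (2.807 / 18.02) = 0.3115; mass H = 0.3115 × 1.008 = 0.3140 g
mol N = 0.873 / 14.01 = 0.06231
mass O = 4.678 − (2.684) = 1.994 g → mol O = 0.1246
Ratios (÷ 0.06231): C 2.000, H 5.000, N 1.000, O 2.000
→ C2H5NO2

C2H5NO2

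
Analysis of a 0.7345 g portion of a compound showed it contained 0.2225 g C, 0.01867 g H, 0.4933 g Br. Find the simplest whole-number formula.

C3H3Br

C: 0.2225 g ÷ 12.01 g/mol = 0.01853 mol
H: 0.01867 g ÷ 1.008 g/mol = 0.01852 mol
Br: 0.4933 g ÷ 79.90 g/mol = 0.006174 mol
Divide by the smallest (0.006174 mol Br): C 3.001, H 3.000, Br 1.000
≈ 3:3:1 → C3H3Br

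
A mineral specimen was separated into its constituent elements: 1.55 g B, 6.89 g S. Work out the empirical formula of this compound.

n(B) = 1.55/10.81 = 0.1434, n(S) = 6.89/32.07 = 0.2148
Divide by the smallest (0.1434 mol B): B 1.000, S 1.498
Multiply by 2: B 2.00, S 3.00 → B2S3

B2S3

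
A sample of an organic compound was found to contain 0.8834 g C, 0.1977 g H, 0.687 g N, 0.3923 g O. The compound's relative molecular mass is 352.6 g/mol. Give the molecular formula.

C12H32N8O4

Moles — C: 0.8834 / 12.01 = 0.07356 mol; H: 0.1977 / 1.008 = 0.1961 mol; N: 0.687 / 14.01 = 0.04904 mol; O: 0.3923 / 16.00 = 0.02452 mol
Divide by the smallest (0.02452 mol O): C 3.000, H 7.999, N 2.000, O 1.000
→ C3H8N2O
Empirical-formula mass = 88.11 g/mol
n = 352.6 / 88.11 = 4.00 ≈ 4
Molecular formula = (C3H8N2O)×4 = C12H32N8O4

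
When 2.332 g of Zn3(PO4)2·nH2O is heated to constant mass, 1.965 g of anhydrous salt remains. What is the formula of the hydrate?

Zn3(PO4)2·4H2O

Mass of water lost = 2.332 − 1.965 = 0.367 g → 0.367 / 18.02 = 0.02037 mol H2O
Molar mass of Zn3(PO4)2 = 386.08 g/mol → mol Zn3(PO4)2 = 1.965 / 386.08 = 0.00509
n = 0.02037 / 0.00509 = 4.00 ≈ 4 → Zn3(PO4)2·4H2O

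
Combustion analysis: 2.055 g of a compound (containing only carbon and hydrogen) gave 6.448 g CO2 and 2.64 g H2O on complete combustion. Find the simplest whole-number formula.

mol C = 6.448 / 44.01 = 0.1465; mass C = 0.1465 × 12.01 = 1.760 g
mol H = 2 × (2.64 / 18.02) = 0.2930; mass H = 0.2930 × 1.008 = 0.2954 g
Ratios (÷ 0.1465): C 1.000, H 2.000
→ CH2

CH2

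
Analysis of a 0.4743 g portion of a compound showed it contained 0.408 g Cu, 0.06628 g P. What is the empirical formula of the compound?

n(Cu) = 0.408/63.55 = 0.00642, n(P) = 0.06628/30.97 = 0.00214
Divide by the smallest (0.00214 mol P): Cu 3.000, P 1.000
≈ 3:1 → Cu3P

Cu3P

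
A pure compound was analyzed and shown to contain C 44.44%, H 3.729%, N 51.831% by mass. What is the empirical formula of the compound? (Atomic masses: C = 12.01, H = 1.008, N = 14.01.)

CHN

Assume 100 g: 44.44 g C, 3.729 g H, 51.831 g N.
Moles — C: 44.44 / 12.01 = 3.7 mol; H: 3.729 / 1.008 = 3.699 mol; N: 51.831 / 14.01 = 3.7 mol
Smallest is H at 3.699 mol; normalising gives C 1.000, H 1.000, N 1.000
Ratio ≈ 1:1:1, so the empirical formula is CHN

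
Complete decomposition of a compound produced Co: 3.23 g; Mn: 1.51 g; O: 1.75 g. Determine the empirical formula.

Co2MnO4

Moles — Co: 3.23 / 58.93 = 0.05481 mol; Mn: 1.51 / 54.94 = 0.02748 mol; O: 1.75 / 16.00 = 0.1094 mol
Divide by the smallest (0.02748 mol Mn): Co 1.994, Mn 1.000, O 3.980
→ Co2MnO4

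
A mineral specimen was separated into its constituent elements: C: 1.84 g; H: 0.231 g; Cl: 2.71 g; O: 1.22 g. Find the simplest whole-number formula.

C2H3ClO

Moles — C: 1.84 / 12.01 = 0.1532 mol; H: 0.231 / 1.008 = 0.2292 mol; Cl: 2.71 / 35.45 = 0.07645 mol; O: 1.22 / 16.00 = 0.07625 mol
Smallest is O at 0.07625 mol; normalising gives C 2.009, H 3.005, Cl 1.003, O 1.000
Ratio ≈ 2:3:1:1, so the empirical formula is C2H3ClO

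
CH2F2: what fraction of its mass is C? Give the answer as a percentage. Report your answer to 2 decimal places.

Molar mass = 1(12.01) + 2(1.008) + 2(19.00) = 52.026 g/mol
Mass of C per mole = 1 × 12.01 = 12.010 g
% C = 12.010 / 52.026 × 100 = 23.08%

23.08%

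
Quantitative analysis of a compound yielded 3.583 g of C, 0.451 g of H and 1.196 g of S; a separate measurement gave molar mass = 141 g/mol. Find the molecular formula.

C8H12S

C: 3.583 g ÷ 12.01 g/mol = 0.2983 mol
H: 0.451 g ÷ 1.008 g/mol = 0.4474 mol
S: 1.196 g ÷ 32.07 g/mol = 0.03729 mol
Smallest is S at 0.03729 mol; normalising gives C 8.000, H 11.997, S 1.000
≈ 8:12:1 → C8H12S
Empirical-formula mass = 140.25 g/mol
n = 141 / 140.25 = 1.01 ≈ 1
Molecular formula = empirical formula = C8H12S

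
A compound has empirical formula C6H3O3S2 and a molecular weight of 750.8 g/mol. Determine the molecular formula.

Empirical-formula mass = 187.22 g/mol
n = 750.8 / 187.22 = 4.01 ≈ 4
Molecular formula = (C6H3O3S2)4 = C24H12O12S8

C24H12O12S8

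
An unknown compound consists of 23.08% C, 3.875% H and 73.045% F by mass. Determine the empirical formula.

CH2F2

Assume 100 g: 23.08 g C, 3.875 g H, 73.045 g F.
C: 23.08 g ÷ 12.01 g/mol = 1.922 mol
H: 3.875 g ÷ 1.008 g/mol = 3.844 mol
F: 73.045 g ÷ 19.00 g/mol = 3.844 mol
Smallest is C at 1.922 mol; normalising gives C 1.000, H 2.000, F 2.001
Ratio ≈ 1:2:2, so the empirical formula is CH2F2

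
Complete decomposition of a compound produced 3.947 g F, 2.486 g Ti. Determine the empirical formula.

F: 3.947 g ÷ 19.00 g/mol = 0.2077 mol
Ti: 2.486 g ÷ 47.87 g/mol = 0.05193 mol
Divide by the smallest (0.05193 mol Ti): F 4.000, Ti 1.000
→ F4Ti

F4Ti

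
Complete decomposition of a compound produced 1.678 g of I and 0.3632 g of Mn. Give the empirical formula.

I2Mn

Moles — I: 1.678 / 126.90 = 0.01322 mol; Mn: 0.3632 / 54.94 = 0.006611 mol
Divide by the smallest (0.006611 mol Mn): I 2.000, Mn 1.000
→ I2Mn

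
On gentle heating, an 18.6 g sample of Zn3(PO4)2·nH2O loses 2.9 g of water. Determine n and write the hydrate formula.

Zn3(PO4)2·4H2O

Mass of anhydrous Zn3(PO4)2 = 18.6 − 2.9 = 15.7 g
mol H2O = 2.9 / 18.02 = 0.1609
Molar mass of Zn3(PO4)2 = 386.08 g/mol → mol Zn3(PO4)2 = 15.7 / 386.08 = 0.04067
n = 0.1609 / 0.04067 = 3.96 ≈ 4 → Zn3(PO4)2·4H2O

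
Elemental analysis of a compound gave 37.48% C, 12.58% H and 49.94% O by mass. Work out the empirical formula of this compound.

Assume 100 g: 37.48 g C, 12.58 g H, 49.94 g O.
n(C) = 37.48/12.01 = 3.121, n(H) = 12.58/1.008 = 12.48, n(O) = 49.94/16.00 = 3.121
Smallest is C at 3.121 mol; normalising gives C 1.000, H 3.999, O 1.000
Ratio ≈ 1:4:1, so the empirical formula is CH4O

CH4O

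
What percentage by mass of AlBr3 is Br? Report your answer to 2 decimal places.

89.88%

Molar mass = 1(26.98) + 3(79.90) = 266.680 g/mol
Mass of Br per mole = 3 × 79.90 = 239.700 g
% Br = 239.700 / 266.680 × 100 = 89.88%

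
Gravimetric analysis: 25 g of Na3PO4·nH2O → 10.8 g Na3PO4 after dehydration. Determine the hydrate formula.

Mass of water lost = 25 − 10.8 = 14.2 g → 14.2 / 18.02 = 0.788 mol H2O
Molar mass of Na3PO4 = 163.94 g/mol → mol Na3PO4 = 10.8 / 163.94 = 0.06588
n = 0.788 / 0.06588 = 11.96 ≈ 12 → Na3PO4·12H2O

Na3PO4·12H2O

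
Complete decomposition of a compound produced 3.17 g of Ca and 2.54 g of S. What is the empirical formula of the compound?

CaS

Ca: 3.17 g ÷ 40.08 g/mol = 0.07909 mol
S: 2.54 g ÷ 32.07 g/mol = 0.0792 mol
Ratios (÷ 0.07909): Ca 1.000, S 1.001
≈ 1:1 → CaS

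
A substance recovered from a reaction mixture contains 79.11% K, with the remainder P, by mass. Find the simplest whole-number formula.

K3P

Assume 100 g: 79.11 g K, 20.89 g P.
Moles — K: 79.11 / 39.10 = 2.023 mol; P: 20.89 / 30.97 = 0.6745 mol
Divide by the smallest (0.6745 mol P): K 3.000, P 1.000
≈ 3:1 → K3P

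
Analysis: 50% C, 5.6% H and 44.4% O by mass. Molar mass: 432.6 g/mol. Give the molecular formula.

C18H24O12

Assume 100 g: 50 g C, 5.6 g H, 44.4 g O.
C: 50 g ÷ 12.01 g/mol = 4.163 mol
H: 5.6 g ÷ 1.008 g/mol = 5.556 mol
O: 44.4 g ÷ 16.00 g/mol = 2.775 mol
Smallest is O at 2.775 mol; normalising gives C 1.500, H 2.002, O 1.000
×2: C 3.00, H 4.00, O 2.00 → C3H4O2
Empirical-formula mass = 72.06 g/mol
n = 432.6 / 72.06 = 6.00 ≈ 6
Molecular formula = (C3H4O2)×6 = C18H24O12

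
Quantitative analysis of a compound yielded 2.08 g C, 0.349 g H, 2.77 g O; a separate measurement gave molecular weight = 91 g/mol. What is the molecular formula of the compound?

C3H6O3

n(C) = 2.08/12.01 = 0.1732, n(H) = 0.349/1.008 = 0.3462, n(O) = 2.77/16.00 = 0.1731
Divide by the smallest (0.1731 mol O): C 1.000, H 2.000, O 1.000
Ratio ≈ 1:2:1, so the empirical formula is CH2O
Empirical-formula mass = 30.03 g/mol
n = 91 / 30.03 = 3.03 ≈ 3
Molecular formula = (CH2O)×3 = C3H6O3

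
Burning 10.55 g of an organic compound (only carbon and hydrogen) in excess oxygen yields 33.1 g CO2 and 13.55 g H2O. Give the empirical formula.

mol C = 33.1 / 44.01 = 0.7521; mass C = 0.7521 × 12.01 = 9.033 g
mol H = 2 × (13.55 / 18.02) = 1.504; mass H = 1.504 × 1.008 = 1.516 g
Smallest is C at 0.7521 mol; normalising gives C 1.000, H 2.000
Ratio ≈ 1:2, so the empirical formula is CH2

CH2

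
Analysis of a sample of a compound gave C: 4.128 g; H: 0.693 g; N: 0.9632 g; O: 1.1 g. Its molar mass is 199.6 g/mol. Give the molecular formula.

C10H20N2O2

n(C) = 4.128/12.01 = 0.3437, n(H) = 0.693/1.008 = 0.6875, n(N) = 0.9632/14.01 = 0.06875, n(O) = 1.1/16.00 = 0.06875
Smallest is O at 0.06875 mol; normalising gives C 4.999, H 10.000, N 1.000, O 1.000
≈ 5:10:1:1 → C5H10NO
Empirical-formula mass = 100.14 g/mol
n = 199.6 / 100.14 = 1.99 ≈ 2
Molecular formula = (C5H10NO)×2 = C10H20N2O2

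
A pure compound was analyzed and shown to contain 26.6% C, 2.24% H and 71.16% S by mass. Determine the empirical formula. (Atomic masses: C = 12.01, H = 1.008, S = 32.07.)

Assume 100 g: 26.6 g C, 2.24 g H, 71.16 g S.
n(C) = 26.6/12.01 = 2.215, n(H) = 2.24/1.008 = 2.222, n(S) = 71.16/32.07 = 2.219
Smallest is C at 2.215 mol; normalising gives C 1.000, H 1.003, S 1.002
→ CHS

CHS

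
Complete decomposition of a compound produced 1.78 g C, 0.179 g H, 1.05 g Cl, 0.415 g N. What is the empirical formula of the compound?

Moles — C: 1.78 / 12.01 = 0.1482 mol; H: 0.179 / 1.008 = 0.1776 mol; Cl: 1.05 / 35.45 = 0.02962 mol; N: 0.415 / 14.01 = 0.02962 mol
Divide by the smallest (0.02962 mol Cl): C 5.004, H 5.995, Cl 1.000, N 1.000
Ratio ≈ 5:6:1:1, so the empirical formula is C5H6ClN

C5H6ClN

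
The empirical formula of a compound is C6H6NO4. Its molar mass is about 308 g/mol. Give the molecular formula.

C12H12N2O8

Empirical-formula mass = 156.12 g/mol
n = 308 / 156.12 = 1.97 ≈ 2
Molecular formula = (C6H6NO4)2 = C12H12N2O8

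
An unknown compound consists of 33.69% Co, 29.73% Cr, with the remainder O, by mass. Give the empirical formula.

CoCrO4

Assume 100 g: 33.69 g Co, 29.73 g Cr, 36.58 g O.
n(Co) = 33.69/58.93 = 0.5717, n(Cr) = 29.73/52.00 = 0.5717, n(O) = 36.58/16.00 = 2.286
Divide by the smallest (0.5717 mol Co): Co 1.000, Cr 1.000, O 3.999
≈ 1:1:4 → CoCrO4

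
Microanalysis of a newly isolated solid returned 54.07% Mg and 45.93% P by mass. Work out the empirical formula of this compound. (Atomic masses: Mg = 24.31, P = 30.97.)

Mg3P2

Assume 100 g: 54.07 g Mg, 45.93 g P.
n(Mg) = 54.07/24.31 = 2.224, n(P) = 45.93/30.97 = 1.483
Smallest is P at 1.483 mol; normalising gives Mg 1.500, P 1.000
Scaling by 2: Mg 3.00, P 2.00 → Mg3P2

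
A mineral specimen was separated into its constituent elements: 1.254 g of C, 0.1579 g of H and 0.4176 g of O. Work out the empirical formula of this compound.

Moles — C: 1.254 / 12.01 = 0.1044 mol; H: 0.1579 / 1.008 = 0.1566 mol; O: 0.4176 / 16.00 = 0.0261 mol
Ratios (÷ 0.0261): C 4.000, H 6.002, O 1.000
→ C4H6O

C4H6O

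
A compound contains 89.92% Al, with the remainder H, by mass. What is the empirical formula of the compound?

Assume 100 g: 89.92 g Al, 10.08 g H.
Al: 89.92 g ÷ 26.98 g/mol = 3.333 mol
H: 10.08 g ÷ 1.008 g/mol = 10 mol
Smallest is Al at 3.333 mol; normalising gives Al 1.000, H 3.000
→ AlH3

AlH3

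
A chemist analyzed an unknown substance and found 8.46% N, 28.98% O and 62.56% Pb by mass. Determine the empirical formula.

Assume 100 g: 8.46 g N, 28.98 g O, 62.56 g Pb.
n(N) = 8.46/14.01 = 0.6039, n(O) = 28.98/16.00 = 1.811, n(Pb) = 62.56/207.2 = 0.3019
Smallest is Pb at 0.3019 mol; normalising gives N 2.000, O 5.999, Pb 1.000
Ratio ≈ 2:6:1, so the empirical formula is N2O6Pb

N2O6Pb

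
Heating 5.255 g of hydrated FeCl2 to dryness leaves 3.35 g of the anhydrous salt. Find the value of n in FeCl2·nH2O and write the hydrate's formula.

Mass of water lost = 5.255 − 3.35 = 1.905 g → 1.905 / 18.02 = 0.1057 mol H2O
Molar mass of FeCl2 = 126.75 g/mol → mol FeCl2 = 3.35 / 126.75 = 0.02643
n = 0.1057 / 0.02643 = 4.00 ≈ 4 → FeCl2·4H2O

FeCl2·4H2O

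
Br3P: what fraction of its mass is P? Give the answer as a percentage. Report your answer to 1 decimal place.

11.4%

Molar mass = 3(79.90) + 1(30.97) = 270.670 g/mol
Mass of P per mole = 1 × 30.97 = 30.970 g
% P = 30.970 / 270.670 × 100 = 11.4%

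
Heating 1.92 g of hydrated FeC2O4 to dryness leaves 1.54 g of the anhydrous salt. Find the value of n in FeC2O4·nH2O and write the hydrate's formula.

Mass of water lost = 1.92 − 1.54 = 0.38 g → 0.38 / 18.02 = 0.02109 mol H2O
Molar mass of FeC2O4 = 143.87 g/mol → mol FeC2O4 = 1.54 / 143.87 = 0.0107
n = 0.02109 / 0.0107 = 1.97 ≈ 2 → FeC2O4·2H2O

FeC2O4·2H2O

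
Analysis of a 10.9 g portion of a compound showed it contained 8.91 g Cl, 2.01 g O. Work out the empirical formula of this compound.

n(Cl) = 8.91/35.45 = 0.2513, n(O) = 2.01/16.00 = 0.1256
Divide by the smallest (0.1256 mol O): Cl 2.001, O 1.000
Ratio ≈ 2:1, so the empirical formula is Cl2O

Cl2O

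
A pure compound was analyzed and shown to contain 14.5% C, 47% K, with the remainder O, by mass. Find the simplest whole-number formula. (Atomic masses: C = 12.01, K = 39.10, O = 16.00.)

CKO2

Assume 100 g: 14.5 g C, 47 g K, 38.5 g O.
Moles — C: 14.5 / 12.01 = 1.207 mol; K: 47 / 39.10 = 1.202 mol; O: 38.5 / 16.00 = 2.406 mol
Ratios (÷ 1.202): C 1.004, K 1.000, O 2.002
≈ 1:1:2 → CKO2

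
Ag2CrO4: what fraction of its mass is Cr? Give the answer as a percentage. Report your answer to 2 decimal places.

Molar mass = 2(107.87) + 1(52.00) + 4(16.00) = 331.740 g/mol
Mass of Cr per mole = 1 × 52.00 = 52.000 g
% Cr = 52.000 / 331.740 × 100 = 15.67%

15.67%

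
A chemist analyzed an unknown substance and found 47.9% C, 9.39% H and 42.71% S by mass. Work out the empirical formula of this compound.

Assume 100 g: 47.9 g C, 9.39 g H, 42.71 g S.
n(C) = 47.9/12.01 = 3.988, n(H) = 9.39/1.008 = 9.315, n(S) = 42.71/32.07 = 1.332
Ratios (÷ 1.332): C 2.995, H 6.995, S 1.000
Ratio ≈ 3:7:1, so the empirical formula is C3H7S

C3H7S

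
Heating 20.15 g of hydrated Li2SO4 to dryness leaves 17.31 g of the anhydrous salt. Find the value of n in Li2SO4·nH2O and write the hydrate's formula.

Mass of water lost = 20.15 − 17.31 = 2.84 g → 2.84 / 18.02 = 0.1576 mol H2O
Molar mass of Li2SO4 = 109.95 g/mol → mol Li2SO4 = 17.31 / 109.95 = 0.1574
n = 0.1576 / 0.1574 = 1.00 ≈ 1 → Li2SO4·H2O

Li2SO4·H2O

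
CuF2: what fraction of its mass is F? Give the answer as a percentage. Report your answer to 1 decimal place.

Molar mass = 1(63.55) + 2(19.00) = 101.550 g/mol
Mass of F per mole = 2 × 19.00 = 38.000 g
% F = 38.000 / 101.550 × 100 = 37.4%

37.4%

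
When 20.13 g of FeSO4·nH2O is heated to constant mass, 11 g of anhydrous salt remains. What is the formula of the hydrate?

Mass of water lost = 20.13 − 11 = 9.13 g → 9.13 / 18.02 = 0.5067 mol H2O
Molar mass of FeSO4 = 151.92 g/mol → mol FeSO4 = 11 / 151.92 = 0.07241
n = 0.5067 / 0.07241 = 7.00 ≈ 7 → FeSO4·7H2O

FeSO4·7H2O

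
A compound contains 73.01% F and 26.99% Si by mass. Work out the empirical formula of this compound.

Assume 100 g: 73.01 g F, 26.99 g Si.
n(F) = 73.01/19.00 = 3.843, n(Si) = 26.99/28.09 = 0.9608
Ratios (÷ 0.9608): F 3.999, Si 1.000
→ F4Si

F4Si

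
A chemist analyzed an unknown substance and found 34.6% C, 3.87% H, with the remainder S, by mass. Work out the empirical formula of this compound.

Assume 100 g: 34.6 g C, 3.87 g H, 61.53 g S.
n(C) = 34.6/12.01 = 2.881, n(H) = 3.87/1.008 = 3.839, n(S) = 61.53/32.07 = 1.919
Ratios (÷ 1.919): C 1.502, H 2.001, S 1.000
Multiply by 2: C 3.00, H 4.00, S 2.00 → C3H4S2

C3H4S2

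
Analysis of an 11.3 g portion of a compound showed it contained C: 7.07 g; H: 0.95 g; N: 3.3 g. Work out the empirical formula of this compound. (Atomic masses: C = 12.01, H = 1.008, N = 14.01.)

C5H8N2

Moles — C: 7.07 / 12.01 = 0.5887 mol; H: 0.95 / 1.008 = 0.9425 mol; N: 3.3 / 14.01 = 0.2355 mol
Divide by the smallest (0.2355 mol N): C 2.499, H 4.001, N 1.000
Multiply by 2: C 5.00, H 8.00, N 2.00 → C5H8N2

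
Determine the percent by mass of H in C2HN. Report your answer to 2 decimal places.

2.58%

Molar mass = 2(12.01) + 1(1.008) + 1(14.01) = 39.038 g/mol
Mass of H per mole = 1 × 1.008 = 1.008 g
% H = 1.008 / 39.038 × 100 = 2.58%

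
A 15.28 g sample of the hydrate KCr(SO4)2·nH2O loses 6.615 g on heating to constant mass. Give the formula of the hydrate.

KCr(SO4)2·12H2O

Mass of anhydrous KCr(SO4)2 = 15.28 − 6.615 = 8.665 g
mol H2O = 6.615 / 18.02 = 0.3671
Molar mass of KCr(SO4)2 = 283.24 g/mol → mol KCr(SO4)2 = 8.665 / 283.24 = 0.03059
n = 0.3671 / 0.03059 = 12.00 ≈ 12 → KCr(SO4)2·12H2O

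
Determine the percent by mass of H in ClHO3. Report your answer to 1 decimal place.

1.2%

Molar mass = 1(35.45) + 1(1.008) + 3(16.00) = 84.458 g/mol
Mass of H per mole = 1 × 1.008 = 1.008 g
% H = 1.008 / 84.458 × 100 = 1.2%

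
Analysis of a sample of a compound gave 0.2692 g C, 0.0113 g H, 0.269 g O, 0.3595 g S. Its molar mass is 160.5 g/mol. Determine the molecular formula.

C4H2O3S2

C: 0.2692 g ÷ 12.01 g/mol = 0.02241 mol
H: 0.0113 g ÷ 1.008 g/mol = 0.01121 mol
O: 0.269 g ÷ 16.00 g/mol = 0.01681 mol
S: 0.3595 g ÷ 32.07 g/mol = 0.01121 mol
Ratios (÷ 0.01121): C 2.000, H 1.000, O 1.500, S 1.000
Scaling by 2: C 4.00, H 2.00, O 3.00, S 2.00 → C4H2O3S2
Empirical-formula mass = 162.20 g/mol
n = 160.5 / 162.20 = 0.99 ≈ 1
Molecular formula = empirical formula = C4H2O3S2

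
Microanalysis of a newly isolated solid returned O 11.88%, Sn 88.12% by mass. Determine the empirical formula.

OSn

Assume 100 g: 11.88 g O, 88.12 g Sn.
Moles — O: 11.88 / 16.00 = 0.7425 mol; Sn: 88.12 / 118.71 = 0.7423 mol
Smallest is Sn at 0.7423 mol; normalising gives O 1.000, Sn 1.000
→ OSn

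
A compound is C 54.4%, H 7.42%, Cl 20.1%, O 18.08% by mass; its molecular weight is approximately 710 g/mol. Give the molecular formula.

Assume 100 g: 54.4 g C, 7.42 g H, 20.1 g Cl, 18.08 g O.
Moles — C: 54.4 / 12.01 = 4.53 mol; H: 7.42 / 1.008 = 7.361 mol; Cl: 20.1 / 35.45 = 0.567 mol; O: 18.08 / 16.00 = 1.13 mol
Smallest is Cl at 0.567 mol; normalising gives C 7.989, H 12.983, Cl 1.000, O 1.993
→ C8H13ClO2
Empirical-formula mass = 176.63 g/mol
n = 710 / 176.63 = 4.02 ≈ 4
Molecular formula = (C8H13ClO2)×4 = C32H52Cl4O8

C32H52Cl4O8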